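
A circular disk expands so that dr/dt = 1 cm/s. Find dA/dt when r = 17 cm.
34π cm²/s

A = πr²
dA/dt = 2πr · dr/dt = 2π(17)(1) = 34π cm²/s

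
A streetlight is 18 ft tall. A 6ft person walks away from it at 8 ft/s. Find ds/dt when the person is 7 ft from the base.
4 ft/s

By similar triangles: 18/(x+s) = 6/s
Solving: s = 6x/12
ds/dt = 6/12 · dx/dt = 1/2 · 8 = 4 ft/s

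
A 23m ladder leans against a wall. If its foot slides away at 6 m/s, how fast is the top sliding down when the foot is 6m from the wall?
36√493/493 ≈ 1.621 m/s

x² + y² = 23²
2x·dx/dt + 2y·dy/dt = 0
dy/dt = -x/y · dx/dt = -6/√493 · 6 = -36√493/493 m/s
The top is descending at 36√493/493 ≈ 1.621 m/s.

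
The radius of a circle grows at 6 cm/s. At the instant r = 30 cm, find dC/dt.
12π cm/s

C = 2πr
dC/dt = 2π · dr/dt = 2π · 6 = 12π cm/s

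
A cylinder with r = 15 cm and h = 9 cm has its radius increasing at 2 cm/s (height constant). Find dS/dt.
156π cm²/s

S = 2πrh + 2πr² (lateral + bases)
dS/dt = (2πh + 4πr)·dr/dt = (2π·9 + 4π·15)·2
= 156π cm²/s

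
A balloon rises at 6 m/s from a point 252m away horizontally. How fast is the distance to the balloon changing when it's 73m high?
438√68833/68833 ≈ 1.669 m/s

z² = 252² + y²
z = √(252² + 73²) = √68833
dz/dt = y/z · dy/dt = 73/√68833 · 6 = 438√68833/68833 ≈ 1.669 m/s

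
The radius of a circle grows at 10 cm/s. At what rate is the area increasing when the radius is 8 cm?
160π cm²/s

A = πr²
dA/dt = 2πr · dr/dt = 2π(8)(10) = 160π cm²/s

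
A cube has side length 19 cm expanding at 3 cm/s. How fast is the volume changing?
3249 cm³/s

V = s³
dV/dt = 3s² · ds/dt = 3·19²·3 = 3249 cm³/s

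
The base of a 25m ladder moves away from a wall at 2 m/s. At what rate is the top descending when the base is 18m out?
36√301/301 ≈ 2.075 m/s

x² + y² = 25²
2x·dx/dt + 2y·dy/dt = 0
dy/dt = -x/y · dx/dt = -18/√301 · 2 = -36√301/301 m/s
The top is descending at 36√301/301 ≈ 2.075 m/s.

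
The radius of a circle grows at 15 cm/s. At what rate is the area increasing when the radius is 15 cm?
450π cm²/s

A = πr²
dA/dt = 2πr · dr/dt = 2π(15)(15) = 450π cm²/s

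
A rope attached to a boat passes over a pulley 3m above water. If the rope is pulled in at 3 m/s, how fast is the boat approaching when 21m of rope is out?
7√3/4 ≈ 3.031 m/s

rope² = x² + 3²
x = √(21² - 3²) = 12√3
dx/dt = (rope/x) · d(rope)/dt = (21/(12√3)) · (-3) = -7√3/4 m/s
The boat approaches at 7√3/4 ≈ 3.031 m/s.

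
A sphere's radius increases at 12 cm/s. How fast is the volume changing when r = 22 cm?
23232π cm³/s

V = (4/3)πr³
dV/dt = dV/dr · dr/dt = 4πr² · 12
At r = 22: dV/dt = 23232π cm³/s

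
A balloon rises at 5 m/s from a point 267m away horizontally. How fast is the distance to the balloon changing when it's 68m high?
340√75913/75913 ≈ 1.234 m/s

z² = 267² + y²
z = √(267² + 68²) = √75913
dz/dt = y/z · dy/dt = 68/√75913 · 5 = 340√75913/75913 ≈ 1.234 m/s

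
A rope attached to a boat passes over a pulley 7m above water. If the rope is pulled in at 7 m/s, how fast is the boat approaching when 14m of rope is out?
14√3/3 ≈ 8.083 m/s

rope² = x² + 7²
x = √(14² - 7²) = 7√3
dx/dt = (rope/x) · d(rope)/dt = (14/(7√3)) · (-7) = -14√3/3 m/s
The boat approaches at 14√3/3 ≈ 8.083 m/s.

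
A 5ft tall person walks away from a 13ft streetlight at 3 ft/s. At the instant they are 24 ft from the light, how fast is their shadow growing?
15/8 ft/s

By similar triangles: 13/(x+s) = 5/s
Solving: s = 5x/8
ds/dt = 5/8 · dx/dt = 5/8 · 3 = 15/8 ft/s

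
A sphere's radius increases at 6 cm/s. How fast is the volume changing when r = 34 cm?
27744π cm³/s

V = (4/3)πr³
dV/dt = dV/dr · dr/dt = 4πr² · 6
At r = 34: dV/dt = 27744π cm³/s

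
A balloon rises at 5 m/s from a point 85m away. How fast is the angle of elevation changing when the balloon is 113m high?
0.021256 rad/s

tan(θ) = y/85
sec²(θ) · dθ/dt = (1/85) · dy/dt
dθ/dt = cos²(θ)/85 · 5 = 85/(85² + 113²) · 5
dθ/dt = 0.021256 rad/s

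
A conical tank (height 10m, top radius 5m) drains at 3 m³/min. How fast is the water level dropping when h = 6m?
1/(3π) ≈ 0.1061 m/min

r/h = 5/10, so r = (1/2)h
V = (1/3)πr²h = (1/3)π((1/2)h)²h = (1/12)πh³
dV/dh = (1/4)πh²
dh/dt = (dV/dt)/(dV/dh) = -3/((1/4)π·6²) = -1/(3π) m/min
The level is dropping at 1/(3π) ≈ 0.1061 m/min.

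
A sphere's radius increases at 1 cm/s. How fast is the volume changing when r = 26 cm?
2704π cm³/s

V = (4/3)πr³
dV/dt = dV/dr · dr/dt = 4πr² · 1
At r = 26: dV/dt = 2704π cm³/s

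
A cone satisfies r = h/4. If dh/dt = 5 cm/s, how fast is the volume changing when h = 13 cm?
845π/16 cm³/s

V = (1/3)π(h/4)²h = πh³/48
dV/dt = πh²/16 · 5
At h = 13: dV/dt = 845π/16 cm³/s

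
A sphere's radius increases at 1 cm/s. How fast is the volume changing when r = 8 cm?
256π cm³/s

V = (4/3)πr³
dV/dt = dV/dr · dr/dt = 4πr² · 1
At r = 8: dV/dt = 256π cm³/s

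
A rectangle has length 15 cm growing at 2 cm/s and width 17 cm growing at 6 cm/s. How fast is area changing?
124 cm²/s

A = lw
dA/dt = w·dl/dt + l·dw/dt = 17·2 + 15·6 = 124 cm²/s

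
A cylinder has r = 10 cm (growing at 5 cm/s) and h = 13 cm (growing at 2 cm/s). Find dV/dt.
1500π cm³/s

V = πr²h
dV/dt = 2πrh·dr/dt + πr²·dh/dt
= 2π(10)(13)(5) + π(10)²(2)
= 1500π cm³/s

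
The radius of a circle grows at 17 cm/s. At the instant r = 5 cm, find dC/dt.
34π cm/s

C = 2πr
dC/dt = 2π · dr/dt = 2π · 17 = 34π cm/s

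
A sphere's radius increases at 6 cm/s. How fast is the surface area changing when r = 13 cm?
624π cm²/s

S = 4πr²
dS/dt = dS/dr · dr/dt = 8πr · 6
At r = 13: dS/dt = 624π cm²/s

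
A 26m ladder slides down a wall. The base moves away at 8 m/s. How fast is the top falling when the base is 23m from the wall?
184√3/21 ≈ 15.18 m/s

x² + y² = 26²
2x·dx/dt + 2y·dy/dt = 0
dy/dt = -x/y · dx/dt = -23/(7√3) · 8 = -184√3/21 m/s
The top is descending at 184√3/21 ≈ 15.18 m/s.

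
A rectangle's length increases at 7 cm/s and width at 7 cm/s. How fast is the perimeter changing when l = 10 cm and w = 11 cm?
28 cm/s

P = 2(l + w)
dP/dt = 2(dl/dt + dw/dt) = 2(7 + 7) = 28 cm/s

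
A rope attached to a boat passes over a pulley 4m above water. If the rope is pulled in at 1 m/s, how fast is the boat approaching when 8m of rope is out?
2√3/3 ≈ 1.155 m/s

rope² = x² + 4²
x = √(8² - 4²) = 4√3
dx/dt = (rope/x) · d(rope)/dt = (8/(4√3)) · (-1) = -2√3/3 m/s
The boat approaches at 2√3/3 ≈ 1.155 m/s.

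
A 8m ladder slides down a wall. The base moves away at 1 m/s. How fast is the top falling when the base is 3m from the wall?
3√55/55 ≈ 0.4045 m/s

x² + y² = 8²
2x·dx/dt + 2y·dy/dt = 0
dy/dt = -x/y · dx/dt = -3/√55 · 1 = -3√55/55 m/s
The top is descending at 3√55/55 ≈ 0.4045 m/s.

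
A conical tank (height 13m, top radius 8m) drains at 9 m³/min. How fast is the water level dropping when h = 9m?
169/(576π) ≈ 0.09339 m/min

r/h = 8/13, so r = (8/13)h
V = (1/3)πr²h = (1/3)π((8/13)h)²h = (64/507)πh³
dV/dh = (64/169)πh²
dh/dt = (dV/dt)/(dV/dh) = -9/((64/169)π·9²) = -169/(576π) m/min
The level is dropping at 169/(576π) ≈ 0.09339 m/min.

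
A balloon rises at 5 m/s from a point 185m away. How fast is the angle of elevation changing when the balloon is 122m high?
0.018836 rad/s

tan(θ) = y/185
sec²(θ) · dθ/dt = (1/185) · dy/dt
dθ/dt = cos²(θ)/185 · 5 = 185/(185² + 122²) · 5
dθ/dt = 0.018836 rad/s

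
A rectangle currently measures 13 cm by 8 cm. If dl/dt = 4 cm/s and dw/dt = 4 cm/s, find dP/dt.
16 cm/s

P = 2(l + w)
dP/dt = 2(dl/dt + dw/dt) = 2(4 + 4) = 16 cm/s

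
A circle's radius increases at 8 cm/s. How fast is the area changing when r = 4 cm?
64π cm²/s

A = πr²
dA/dt = 2πr · dr/dt = 2π(4)(8) = 64π cm²/s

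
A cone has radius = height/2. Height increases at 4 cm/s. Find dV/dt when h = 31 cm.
961π cm³/s

V = (1/3)π(h/2)²h = πh³/12
dV/dt = πh²/4 · 4
At h = 31: dV/dt = 961π cm³/s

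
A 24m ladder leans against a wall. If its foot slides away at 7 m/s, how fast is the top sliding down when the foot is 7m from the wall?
49√527/527 ≈ 2.134 m/s

x² + y² = 24²
2x·dx/dt + 2y·dy/dt = 0
dy/dt = -x/y · dx/dt = -7/√527 · 7 = -49√527/527 m/s
The top is descending at 49√527/527 ≈ 2.134 m/s.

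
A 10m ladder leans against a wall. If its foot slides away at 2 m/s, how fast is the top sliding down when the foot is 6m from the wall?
3/2 = 1.5 m/s

x² + y² = 10²
2x·dx/dt + 2y·dy/dt = 0
dy/dt = -x/y · dx/dt = -6/8 · 2 = -3/2 m/s
The top is descending at 3/2 = 1.5 m/s.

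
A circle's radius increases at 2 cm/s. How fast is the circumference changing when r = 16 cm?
4π cm/s

C = 2πr
dC/dt = 2π · dr/dt = 2π · 2 = 4π cm/s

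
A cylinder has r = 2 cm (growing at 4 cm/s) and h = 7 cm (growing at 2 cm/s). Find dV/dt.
120π cm³/s

V = πr²h
dV/dt = 2πrh·dr/dt + πr²·dh/dt
= 2π(2)(7)(4) + π(2)²(2)
= 120π cm³/s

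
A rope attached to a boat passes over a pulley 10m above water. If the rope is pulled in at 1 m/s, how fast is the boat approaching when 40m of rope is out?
4√15/15 ≈ 1.033 m/s

rope² = x² + 10²
x = √(40² - 10²) = 10√15
dx/dt = (rope/x) · d(rope)/dt = (40/(10√15)) · (-1) = -4√15/15 m/s
The boat approaches at 4√15/15 ≈ 1.033 m/s.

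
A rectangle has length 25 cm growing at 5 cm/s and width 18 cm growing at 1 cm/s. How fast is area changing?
115 cm²/s

A = lw
dA/dt = w·dl/dt + l·dw/dt = 18·5 + 25·1 = 115 cm²/s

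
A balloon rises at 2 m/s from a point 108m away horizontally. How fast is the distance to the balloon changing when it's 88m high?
44√1213/1213 ≈ 1.263 m/s

z² = 108² + y²
z = √(108² + 88²) = 4√1213
dz/dt = y/z · dy/dt = 88/(4√1213) · 2 = 44√1213/1213 ≈ 1.263 m/s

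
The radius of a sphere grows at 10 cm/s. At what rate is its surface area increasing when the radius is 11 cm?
880π cm²/s

S = 4πr²
dS/dt = dS/dr · dr/dt = 8πr · 10
At r = 11: dS/dt = 880π cm²/s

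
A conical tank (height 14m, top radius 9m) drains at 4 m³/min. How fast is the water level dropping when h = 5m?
784/(2025π) ≈ 0.1232 m/min

r/h = 9/14, so r = (9/14)h
V = (1/3)πr²h = (1/3)π((9/14)h)²h = (27/196)πh³
dV/dh = (81/196)πh²
dh/dt = (dV/dt)/(dV/dh) = -4/((81/196)π·5²) = -784/(2025π) m/min
The level is dropping at 784/(2025π) ≈ 0.1232 m/min.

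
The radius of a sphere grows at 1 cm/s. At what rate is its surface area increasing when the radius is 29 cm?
232π cm²/s

S = 4πr²
dS/dt = dS/dr · dr/dt = 8πr · 1
At r = 29: dS/dt = 232π cm²/s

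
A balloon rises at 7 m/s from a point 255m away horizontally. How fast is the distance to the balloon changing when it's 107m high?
749√76474/76474 ≈ 2.708 m/s

z² = 255² + y²
z = √(255² + 107²) = √76474
dz/dt = y/z · dy/dt = 107/√76474 · 7 = 749√76474/76474 ≈ 2.708 m/s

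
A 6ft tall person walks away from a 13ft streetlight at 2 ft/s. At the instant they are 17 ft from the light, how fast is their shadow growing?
12/7 ft/s

By similar triangles: 13/(x+s) = 6/s
Solving: s = 6x/7
ds/dt = 6/7 · dx/dt = 6/7 · 2 = 12/7 ft/s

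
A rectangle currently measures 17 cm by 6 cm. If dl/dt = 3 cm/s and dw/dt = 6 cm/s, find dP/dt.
18 cm/s

P = 2(l + w)
dP/dt = 2(dl/dt + dw/dt) = 2(3 + 6) = 18 cm/s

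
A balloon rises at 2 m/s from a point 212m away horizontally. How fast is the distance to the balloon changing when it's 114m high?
114√14485/14485 ≈ 0.9472 m/s

z² = 212² + y²
z = √(212² + 114²) = 2√14485
dz/dt = y/z · dy/dt = 114/(2√14485) · 2 = 114√14485/14485 ≈ 0.9472 m/s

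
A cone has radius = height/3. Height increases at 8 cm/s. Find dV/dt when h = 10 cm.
800π/9 cm³/s

V = (1/3)π(h/3)²h = πh³/27
dV/dt = πh²/9 · 8
At h = 10: dV/dt = 800π/9 cm³/s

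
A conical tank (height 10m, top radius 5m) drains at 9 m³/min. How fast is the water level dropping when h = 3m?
4/π ≈ 1.273 m/min

r/h = 5/10, so r = (1/2)h
V = (1/3)πr²h = (1/3)π((1/2)h)²h = (1/12)πh³
dV/dh = (1/4)πh²
dh/dt = (dV/dt)/(dV/dh) = -9/((1/4)π·3²) = -4/π m/min
The level is dropping at 4/π ≈ 1.273 m/min.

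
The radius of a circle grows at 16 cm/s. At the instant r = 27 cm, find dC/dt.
32π cm/s

C = 2πr
dC/dt = 2π · dr/dt = 2π · 16 = 32π cm/s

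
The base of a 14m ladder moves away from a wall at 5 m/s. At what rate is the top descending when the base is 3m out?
15√187/187 ≈ 1.097 m/s

x² + y² = 14²
2x·dx/dt + 2y·dy/dt = 0
dy/dt = -x/y · dx/dt = -3/√187 · 5 = -15√187/187 m/s
The top is descending at 15√187/187 ≈ 1.097 m/s.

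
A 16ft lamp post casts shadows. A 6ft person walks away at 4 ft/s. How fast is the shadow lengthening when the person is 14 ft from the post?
12/5 ft/s

By similar triangles: 16/(x+s) = 6/s
Solving: s = 6x/10
ds/dt = 6/10 · dx/dt = 3/5 · 4 = 12/5 ft/s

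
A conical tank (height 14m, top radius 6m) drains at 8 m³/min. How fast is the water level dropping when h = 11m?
392/(1089π) ≈ 0.1146 m/min

r/h = 6/14, so r = (3/7)h
V = (1/3)πr²h = (1/3)π((3/7)h)²h = (3/49)πh³
dV/dh = (9/49)πh²
dh/dt = (dV/dt)/(dV/dh) = -8/((9/49)π·11²) = -392/(1089π) m/min
The level is dropping at 392/(1089π) ≈ 0.1146 m/min.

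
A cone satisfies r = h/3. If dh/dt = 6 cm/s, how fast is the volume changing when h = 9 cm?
54π cm³/s

V = (1/3)π(h/3)²h = πh³/27
dV/dt = πh²/9 · 6
At h = 9: dV/dt = 54π cm³/s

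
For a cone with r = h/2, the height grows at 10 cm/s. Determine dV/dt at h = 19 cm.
1805π/2 cm³/s

V = (1/3)π(h/2)²h = πh³/12
dV/dt = πh²/4 · 10
At h = 19: dV/dt = 1805π/2 cm³/s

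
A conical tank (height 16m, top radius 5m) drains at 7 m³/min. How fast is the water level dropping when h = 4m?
112/(25π) ≈ 1.426 m/min

r/h = 5/16, so r = (5/16)h
V = (1/3)πr²h = (1/3)π((5/16)h)²h = (25/768)πh³
dV/dh = (25/256)πh²
dh/dt = (dV/dt)/(dV/dh) = -7/((25/256)π·4²) = -112/(25π) m/min
The level is dropping at 112/(25π) ≈ 1.426 m/min.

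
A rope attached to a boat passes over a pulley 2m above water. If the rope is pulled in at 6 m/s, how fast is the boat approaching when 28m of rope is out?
28√195/65 ≈ 6.015 m/s

rope² = x² + 2²
x = √(28² - 2²) = 2√195
dx/dt = (rope/x) · d(rope)/dt = (28/(2√195)) · (-6) = -28√195/65 m/s
The boat approaches at 28√195/65 ≈ 6.015 m/s.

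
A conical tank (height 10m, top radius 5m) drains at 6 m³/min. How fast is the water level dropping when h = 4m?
3/(2π) ≈ 0.4775 m/min

r/h = 5/10, so r = (1/2)h
V = (1/3)πr²h = (1/3)π((1/2)h)²h = (1/12)πh³
dV/dh = (1/4)πh²
dh/dt = (dV/dt)/(dV/dh) = -6/((1/4)π·4²) = -3/(2π) m/min
The level is dropping at 3/(2π) ≈ 0.4775 m/min.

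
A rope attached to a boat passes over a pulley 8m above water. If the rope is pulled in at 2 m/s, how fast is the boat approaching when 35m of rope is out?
70√129/387 ≈ 2.054 m/s

rope² = x² + 8²
x = √(35² - 8²) = 3√129
dx/dt = (rope/x) · d(rope)/dt = (35/(3√129)) · (-2) = -70√129/387 m/s
The boat approaches at 70√129/387 ≈ 2.054 m/s.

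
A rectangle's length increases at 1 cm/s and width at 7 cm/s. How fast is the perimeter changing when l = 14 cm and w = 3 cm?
16 cm/s

P = 2(l + w)
dP/dt = 2(dl/dt + dw/dt) = 2(1 + 7) = 16 cm/s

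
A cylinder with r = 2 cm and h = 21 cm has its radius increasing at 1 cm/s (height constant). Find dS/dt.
50π cm²/s

S = 2πrh + 2πr² (lateral + bases)
dS/dt = (2πh + 4πr)·dr/dt = (2π·21 + 4π·2)·1
= 50π cm²/s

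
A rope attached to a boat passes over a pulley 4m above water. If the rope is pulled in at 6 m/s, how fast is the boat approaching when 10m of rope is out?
10√21/7 ≈ 6.547 m/s

rope² = x² + 4²
x = √(10² - 4²) = 2√21
dx/dt = (rope/x) · d(rope)/dt = (10/(2√21)) · (-6) = -10√21/7 m/s
The boat approaches at 10√21/7 ≈ 6.547 m/s.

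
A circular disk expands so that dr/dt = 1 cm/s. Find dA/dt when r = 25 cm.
50π cm²/s

A = πr²
dA/dt = 2πr · dr/dt = 2π(25)(1) = 50π cm²/s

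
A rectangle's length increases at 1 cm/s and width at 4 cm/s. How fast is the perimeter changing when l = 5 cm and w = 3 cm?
10 cm/s

P = 2(l + w)
dP/dt = 2(dl/dt + dw/dt) = 2(1 + 4) = 10 cm/s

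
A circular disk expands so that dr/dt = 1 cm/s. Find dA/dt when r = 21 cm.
42π cm²/s

A = πr²
dA/dt = 2πr · dr/dt = 2π(21)(1) = 42π cm²/s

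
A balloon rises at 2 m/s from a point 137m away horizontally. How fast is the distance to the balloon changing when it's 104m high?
208√29585/29585 ≈ 1.209 m/s

z² = 137² + y²
z = √(137² + 104²) = √29585
dz/dt = y/z · dy/dt = 104/√29585 · 2 = 208√29585/29585 ≈ 1.209 m/s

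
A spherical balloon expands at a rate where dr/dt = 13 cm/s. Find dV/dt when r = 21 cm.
22932π cm³/s

V = (4/3)πr³
dV/dt = dV/dr · dr/dt = 4πr² · 13
At r = 21: dV/dt = 22932π cm³/s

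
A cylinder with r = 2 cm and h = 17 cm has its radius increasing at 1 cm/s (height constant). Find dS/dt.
42π cm²/s

S = 2πrh + 2πr² (lateral + bases)
dS/dt = (2πh + 4πr)·dr/dt = (2π·17 + 4π·2)·1
= 42π cm²/s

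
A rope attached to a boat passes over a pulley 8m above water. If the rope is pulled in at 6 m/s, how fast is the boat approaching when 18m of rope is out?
54√65/65 ≈ 6.698 m/s

rope² = x² + 8²
x = √(18² - 8²) = 2√65
dx/dt = (rope/x) · d(rope)/dt = (18/(2√65)) · (-6) = -54√65/65 m/s
The boat approaches at 54√65/65 ≈ 6.698 m/s.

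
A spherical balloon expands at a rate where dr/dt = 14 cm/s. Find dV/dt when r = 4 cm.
896π cm³/s

V = (4/3)πr³
dV/dt = dV/dr · dr/dt = 4πr² · 14
At r = 4: dV/dt = 896π cm³/s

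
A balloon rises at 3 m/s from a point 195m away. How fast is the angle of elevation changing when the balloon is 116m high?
0.011363 rad/s

tan(θ) = y/195
sec²(θ) · dθ/dt = (1/195) · dy/dt
dθ/dt = cos²(θ)/195 · 3 = 195/(195² + 116²) · 3
dθ/dt = 0.011363 rad/s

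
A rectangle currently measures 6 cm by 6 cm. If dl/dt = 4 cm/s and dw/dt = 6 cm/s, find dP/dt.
20 cm/s

P = 2(l + w)
dP/dt = 2(dl/dt + dw/dt) = 2(4 + 6) = 20 cm/s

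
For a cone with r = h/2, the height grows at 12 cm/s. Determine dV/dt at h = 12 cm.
432π cm³/s

V = (1/3)π(h/2)²h = πh³/12
dV/dt = πh²/4 · 12
At h = 12: dV/dt = 432π cm³/s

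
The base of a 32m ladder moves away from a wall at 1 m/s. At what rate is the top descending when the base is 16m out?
√3/3 ≈ 0.5774 m/s

x² + y² = 32²
2x·dx/dt + 2y·dy/dt = 0
dy/dt = -x/y · dx/dt = -16/(16√3) · 1 = -√3/3 m/s
The top is descending at √3/3 ≈ 0.5774 m/s.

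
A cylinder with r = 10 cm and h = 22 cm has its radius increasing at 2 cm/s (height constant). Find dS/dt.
168π cm²/s

S = 2πrh + 2πr² (lateral + bases)
dS/dt = (2πh + 4πr)·dr/dt = (2π·22 + 4π·10)·2
= 168π cm²/s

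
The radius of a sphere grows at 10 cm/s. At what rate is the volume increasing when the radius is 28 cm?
31360π cm³/s

V = (4/3)πr³
dV/dt = dV/dr · dr/dt = 4πr² · 10
At r = 28: dV/dt = 31360π cm³/s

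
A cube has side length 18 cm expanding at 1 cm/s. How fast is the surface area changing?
216 cm²/s

A = 6s²
dA/dt = 12s · ds/dt = 12·18·1 = 216 cm²/s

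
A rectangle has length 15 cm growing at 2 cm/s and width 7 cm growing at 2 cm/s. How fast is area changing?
44 cm²/s

A = lw
dA/dt = w·dl/dt + l·dw/dt = 7·2 + 15·2 = 44 cm²/s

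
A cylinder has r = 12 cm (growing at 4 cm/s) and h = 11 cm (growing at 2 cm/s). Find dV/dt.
1344π cm³/s

V = πr²h
dV/dt = 2πrh·dr/dt + πr²·dh/dt
= 2π(12)(11)(4) + π(12)²(2)
= 1344π cm³/s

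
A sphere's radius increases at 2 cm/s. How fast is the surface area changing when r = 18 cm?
288π cm²/s

S = 4πr²
dS/dt = dS/dr · dr/dt = 8πr · 2
At r = 18: dS/dt = 288π cm²/s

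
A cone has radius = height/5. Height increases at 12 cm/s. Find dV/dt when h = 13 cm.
2028π/25 cm³/s

V = (1/3)π(h/5)²h = πh³/75
dV/dt = πh²/25 · 12
At h = 13: dV/dt = 2028π/25 cm³/s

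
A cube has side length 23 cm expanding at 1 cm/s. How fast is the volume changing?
1587 cm³/s

V = s³
dV/dt = 3s² · ds/dt = 3·23²·1 = 1587 cm³/s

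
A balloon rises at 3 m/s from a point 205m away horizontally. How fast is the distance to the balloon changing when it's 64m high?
192√46121/46121 ≈ 0.894 m/s

z² = 205² + y²
z = √(205² + 64²) = √46121
dz/dt = y/z · dy/dt = 64/√46121 · 3 = 192√46121/46121 ≈ 0.894 m/s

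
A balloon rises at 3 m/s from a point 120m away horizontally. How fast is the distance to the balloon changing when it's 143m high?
429√34849/34849 ≈ 2.298 m/s

z² = 120² + y²
z = √(120² + 143²) = √34849
dz/dt = y/z · dy/dt = 143/√34849 · 3 = 429√34849/34849 ≈ 2.298 m/s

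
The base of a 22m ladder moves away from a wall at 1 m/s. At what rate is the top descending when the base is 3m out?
3√19/95 ≈ 0.1376 m/s

x² + y² = 22²
2x·dx/dt + 2y·dy/dt = 0
dy/dt = -x/y · dx/dt = -3/(5√19) · 1 = -3√19/95 m/s
The top is descending at 3√19/95 ≈ 0.1376 m/s.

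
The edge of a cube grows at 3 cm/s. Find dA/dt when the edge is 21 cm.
756 cm²/s

A = 6s²
dA/dt = 12s · ds/dt = 12·21·3 = 756 cm²/s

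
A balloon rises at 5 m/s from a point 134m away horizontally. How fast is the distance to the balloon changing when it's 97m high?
97√27365/5473 ≈ 2.932 m/s

z² = 134² + y²
z = √(134² + 97²) = √27365
dz/dt = y/z · dy/dt = 97/√27365 · 5 = 97√27365/5473 ≈ 2.932 m/s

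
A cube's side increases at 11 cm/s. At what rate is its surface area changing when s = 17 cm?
2244 cm²/s

A = 6s²
dA/dt = 12s · ds/dt = 12·17·11 = 2244 cm²/s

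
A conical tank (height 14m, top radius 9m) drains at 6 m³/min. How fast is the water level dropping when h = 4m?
49/(54π) ≈ 0.2888 m/min

r/h = 9/14, so r = (9/14)h
V = (1/3)πr²h = (1/3)π((9/14)h)²h = (27/196)πh³
dV/dh = (81/196)πh²
dh/dt = (dV/dt)/(dV/dh) = -6/((81/196)π·4²) = -49/(54π) m/min
The level is dropping at 49/(54π) ≈ 0.2888 m/min.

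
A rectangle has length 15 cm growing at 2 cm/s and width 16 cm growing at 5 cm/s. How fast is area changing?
107 cm²/s

A = lw
dA/dt = w·dl/dt + l·dw/dt = 16·2 + 15·5 = 107 cm²/s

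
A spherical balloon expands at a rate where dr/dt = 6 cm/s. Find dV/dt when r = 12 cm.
3456π cm³/s

V = (4/3)πr³
dV/dt = dV/dr · dr/dt = 4πr² · 6
At r = 12: dV/dt = 3456π cm³/s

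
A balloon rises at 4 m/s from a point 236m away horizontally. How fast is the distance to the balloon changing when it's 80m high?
80√3881/3881 ≈ 1.284 m/s

z² = 236² + y²
z = √(236² + 80²) = 4√3881
dz/dt = y/z · dy/dt = 80/(4√3881) · 4 = 80√3881/3881 ≈ 1.284 m/s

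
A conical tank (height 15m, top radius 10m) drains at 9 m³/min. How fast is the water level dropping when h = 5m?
81/(100π) ≈ 0.2578 m/min

r/h = 10/15, so r = (2/3)h
V = (1/3)πr²h = (1/3)π((2/3)h)²h = (4/27)πh³
dV/dh = (4/9)πh²
dh/dt = (dV/dt)/(dV/dh) = -9/((4/9)π·5²) = -81/(100π) m/min
The level is dropping at 81/(100π) ≈ 0.2578 m/min.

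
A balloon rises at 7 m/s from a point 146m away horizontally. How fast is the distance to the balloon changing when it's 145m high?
1015√42341/42341 ≈ 4.933 m/s

z² = 146² + y²
z = √(146² + 145²) = √42341
dz/dt = y/z · dy/dt = 145/√42341 · 7 = 1015√42341/42341 ≈ 4.933 m/s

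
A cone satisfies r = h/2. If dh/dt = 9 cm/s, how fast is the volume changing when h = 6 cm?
81π cm³/s

V = (1/3)π(h/2)²h = πh³/12
dV/dt = πh²/4 · 9
At h = 6: dV/dt = 81π cm³/s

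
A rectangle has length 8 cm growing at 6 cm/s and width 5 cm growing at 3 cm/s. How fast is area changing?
54 cm²/s

A = lw
dA/dt = w·dl/dt + l·dw/dt = 5·6 + 8·3 = 54 cm²/s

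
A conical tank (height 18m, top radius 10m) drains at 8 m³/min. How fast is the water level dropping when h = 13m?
648/(4225π) ≈ 0.04882 m/min

r/h = 10/18, so r = (5/9)h
V = (1/3)πr²h = (1/3)π((5/9)h)²h = (25/243)πh³
dV/dh = (25/81)πh²
dh/dt = (dV/dt)/(dV/dh) = -8/((25/81)π·13²) = -648/(4225π) m/min
The level is dropping at 648/(4225π) ≈ 0.04882 m/min.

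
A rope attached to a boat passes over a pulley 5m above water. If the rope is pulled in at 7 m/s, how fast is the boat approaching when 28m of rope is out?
196√759/759 ≈ 7.114 m/s

rope² = x² + 5²
x = √(28² - 5²) = √759
dx/dt = (rope/x) · d(rope)/dt = (28/√759) · (-7) = -196√759/759 m/s
The boat approaches at 196√759/759 ≈ 7.114 m/s.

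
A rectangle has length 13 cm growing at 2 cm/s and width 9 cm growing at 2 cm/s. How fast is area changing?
44 cm²/s

A = lw
dA/dt = w·dl/dt + l·dw/dt = 9·2 + 13·2 = 44 cm²/s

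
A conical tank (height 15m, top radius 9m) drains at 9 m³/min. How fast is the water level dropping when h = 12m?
25/(144π) ≈ 0.05526 m/min

r/h = 9/15, so r = (3/5)h
V = (1/3)πr²h = (1/3)π((3/5)h)²h = (3/25)πh³
dV/dh = (9/25)πh²
dh/dt = (dV/dt)/(dV/dh) = -9/((9/25)π·12²) = -25/(144π) m/min
The level is dropping at 25/(144π) ≈ 0.05526 m/min.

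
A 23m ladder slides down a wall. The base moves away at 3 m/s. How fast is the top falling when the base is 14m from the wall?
14√37/37 ≈ 2.302 m/s

x² + y² = 23²
2x·dx/dt + 2y·dy/dt = 0
dy/dt = -x/y · dx/dt = -14/(3√37) · 3 = -14√37/37 m/s
The top is descending at 14√37/37 ≈ 2.302 m/s.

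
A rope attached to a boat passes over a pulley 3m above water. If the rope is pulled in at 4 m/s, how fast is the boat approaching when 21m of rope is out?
7√3/3 ≈ 4.041 m/s

rope² = x² + 3²
x = √(21² - 3²) = 12√3
dx/dt = (rope/x) · d(rope)/dt = (21/(12√3)) · (-4) = -7√3/3 m/s
The boat approaches at 7√3/3 ≈ 4.041 m/s.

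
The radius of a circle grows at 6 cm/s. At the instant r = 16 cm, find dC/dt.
12π cm/s

C = 2πr
dC/dt = 2π · dr/dt = 2π · 6 = 12π cm/s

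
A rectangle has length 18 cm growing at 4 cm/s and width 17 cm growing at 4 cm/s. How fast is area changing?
140 cm²/s

A = lw
dA/dt = w·dl/dt + l·dw/dt = 17·4 + 18·4 = 140 cm²/s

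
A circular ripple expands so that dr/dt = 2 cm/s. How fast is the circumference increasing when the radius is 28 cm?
4π cm/s

C = 2πr
dC/dt = 2π · dr/dt = 2π · 2 = 4π cm/s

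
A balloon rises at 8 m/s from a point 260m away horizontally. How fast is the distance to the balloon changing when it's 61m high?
488√71321/71321 ≈ 1.827 m/s

z² = 260² + y²
z = √(260² + 61²) = √71321
dz/dt = y/z · dy/dt = 61/√71321 · 8 = 488√71321/71321 ≈ 1.827 m/s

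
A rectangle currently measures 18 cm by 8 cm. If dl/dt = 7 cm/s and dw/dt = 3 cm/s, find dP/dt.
20 cm/s

P = 2(l + w)
dP/dt = 2(dl/dt + dw/dt) = 2(7 + 3) = 20 cm/s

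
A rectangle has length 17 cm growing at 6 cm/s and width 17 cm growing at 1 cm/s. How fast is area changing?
119 cm²/s

A = lw
dA/dt = w·dl/dt + l·dw/dt = 17·6 + 17·1 = 119 cm²/s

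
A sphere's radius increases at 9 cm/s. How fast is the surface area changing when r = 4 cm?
288π cm²/s

S = 4πr²
dS/dt = dS/dr · dr/dt = 8πr · 9
At r = 4: dS/dt = 288π cm²/s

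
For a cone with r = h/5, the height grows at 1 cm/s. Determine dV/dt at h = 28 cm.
784π/25 cm³/s

V = (1/3)π(h/5)²h = πh³/75
dV/dt = πh²/25 · 1
At h = 28: dV/dt = 784π/25 cm³/s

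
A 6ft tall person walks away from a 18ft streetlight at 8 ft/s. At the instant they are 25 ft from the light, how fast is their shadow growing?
4 ft/s

By similar triangles: 18/(x+s) = 6/s
Solving: s = 6x/12
ds/dt = 6/12 · dx/dt = 1/2 · 8 = 4 ft/s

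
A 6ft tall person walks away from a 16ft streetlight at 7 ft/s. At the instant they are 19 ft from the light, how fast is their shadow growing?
21/5 ft/s

By similar triangles: 16/(x+s) = 6/s
Solving: s = 6x/10
ds/dt = 6/10 · dx/dt = 3/5 · 7 = 21/5 ft/s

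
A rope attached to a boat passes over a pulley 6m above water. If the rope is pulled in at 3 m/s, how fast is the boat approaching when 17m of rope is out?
51√253/253 ≈ 3.206 m/s

rope² = x² + 6²
x = √(17² - 6²) = √253
dx/dt = (rope/x) · d(rope)/dt = (17/√253) · (-3) = -51√253/253 m/s
The boat approaches at 51√253/253 ≈ 3.206 m/s.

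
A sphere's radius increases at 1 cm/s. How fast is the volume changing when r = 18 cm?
1296π cm³/s

V = (4/3)πr³
dV/dt = dV/dr · dr/dt = 4πr² · 1
At r = 18: dV/dt = 1296π cm³/s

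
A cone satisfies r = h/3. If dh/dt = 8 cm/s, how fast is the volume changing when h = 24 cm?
512π cm³/s

V = (1/3)π(h/3)²h = πh³/27
dV/dt = πh²/9 · 8
At h = 24: dV/dt = 512π cm³/s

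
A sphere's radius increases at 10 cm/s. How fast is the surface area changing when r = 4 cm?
320π cm²/s

S = 4πr²
dS/dt = dS/dr · dr/dt = 8πr · 10
At r = 4: dS/dt = 320π cm²/s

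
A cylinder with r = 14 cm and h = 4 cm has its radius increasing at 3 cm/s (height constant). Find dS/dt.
192π cm²/s

S = 2πrh + 2πr² (lateral + bases)
dS/dt = (2πh + 4πr)·dr/dt = (2π·4 + 4π·14)·3
= 192π cm²/s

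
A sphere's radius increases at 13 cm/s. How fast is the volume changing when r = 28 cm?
40768π cm³/s

V = (4/3)πr³
dV/dt = dV/dr · dr/dt = 4πr² · 13
At r = 28: dV/dt = 40768π cm³/s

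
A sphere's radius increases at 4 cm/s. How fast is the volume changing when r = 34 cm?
18496π cm³/s

V = (4/3)πr³
dV/dt = dV/dr · dr/dt = 4πr² · 4
At r = 34: dV/dt = 18496π cm³/s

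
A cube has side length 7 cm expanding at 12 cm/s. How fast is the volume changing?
1764 cm³/s

V = s³
dV/dt = 3s² · ds/dt = 3·7²·12 = 1764 cm³/s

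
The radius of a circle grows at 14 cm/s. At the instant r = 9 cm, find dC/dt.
28π cm/s

C = 2πr
dC/dt = 2π · dr/dt = 2π · 14 = 28π cm/s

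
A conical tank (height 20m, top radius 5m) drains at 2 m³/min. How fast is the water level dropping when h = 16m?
1/(8π) ≈ 0.03979 m/min

r/h = 5/20, so r = (1/4)h
V = (1/3)πr²h = (1/3)π((1/4)h)²h = (1/48)πh³
dV/dh = (1/16)πh²
dh/dt = (dV/dt)/(dV/dh) = -2/((1/16)π·16²) = -1/(8π) m/min
The level is dropping at 1/(8π) ≈ 0.03979 m/min.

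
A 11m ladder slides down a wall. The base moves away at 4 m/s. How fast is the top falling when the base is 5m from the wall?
5√6/6 ≈ 2.041 m/s

x² + y² = 11²
2x·dx/dt + 2y·dy/dt = 0
dy/dt = -x/y · dx/dt = -5/(4√6) · 4 = -5√6/6 m/s
The top is descending at 5√6/6 ≈ 2.041 m/s.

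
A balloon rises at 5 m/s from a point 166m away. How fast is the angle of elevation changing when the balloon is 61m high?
0.026537 rad/s

tan(θ) = y/166
sec²(θ) · dθ/dt = (1/166) · dy/dt
dθ/dt = cos²(θ)/166 · 5 = 166/(166² + 61²) · 5
dθ/dt = 0.026537 rad/s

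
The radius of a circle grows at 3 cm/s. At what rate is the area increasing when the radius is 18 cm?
108π cm²/s

A = πr²
dA/dt = 2πr · dr/dt = 2π(18)(3) = 108π cm²/s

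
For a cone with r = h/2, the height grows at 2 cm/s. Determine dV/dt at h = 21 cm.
441π/2 cm³/s

V = (1/3)π(h/2)²h = πh³/12
dV/dt = πh²/4 · 2
At h = 21: dV/dt = 441π/2 cm³/s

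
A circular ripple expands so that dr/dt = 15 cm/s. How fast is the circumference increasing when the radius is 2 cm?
30π cm/s

C = 2πr
dC/dt = 2π · dr/dt = 2π · 15 = 30π cm/s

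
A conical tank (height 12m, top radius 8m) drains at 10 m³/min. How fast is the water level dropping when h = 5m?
9/(10π) ≈ 0.2865 m/min

r/h = 8/12, so r = (2/3)h
V = (1/3)πr²h = (1/3)π((2/3)h)²h = (4/27)πh³
dV/dh = (4/9)πh²
dh/dt = (dV/dt)/(dV/dh) = -10/((4/9)π·5²) = -9/(10π) m/min
The level is dropping at 9/(10π) ≈ 0.2865 m/min.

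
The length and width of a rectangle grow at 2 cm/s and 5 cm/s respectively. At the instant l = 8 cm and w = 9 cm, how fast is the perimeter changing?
14 cm/s

P = 2(l + w)
dP/dt = 2(dl/dt + dw/dt) = 2(2 + 5) = 14 cm/s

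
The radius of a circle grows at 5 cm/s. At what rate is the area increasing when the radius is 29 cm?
290π cm²/s

A = πr²
dA/dt = 2πr · dr/dt = 2π(29)(5) = 290π cm²/s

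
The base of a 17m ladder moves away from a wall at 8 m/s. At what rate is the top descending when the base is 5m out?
10√66/33 ≈ 2.462 m/s

x² + y² = 17²
2x·dx/dt + 2y·dy/dt = 0
dy/dt = -x/y · dx/dt = -5/(2√66) · 8 = -10√66/33 m/s
The top is descending at 10√66/33 ≈ 2.462 m/s.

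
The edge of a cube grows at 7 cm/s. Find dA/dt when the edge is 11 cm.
924 cm²/s

A = 6s²
dA/dt = 12s · ds/dt = 12·11·7 = 924 cm²/s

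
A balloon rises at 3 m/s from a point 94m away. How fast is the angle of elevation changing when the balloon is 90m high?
0.016651 rad/s

tan(θ) = y/94
sec²(θ) · dθ/dt = (1/94) · dy/dt
dθ/dt = cos²(θ)/94 · 3 = 94/(94² + 90²) · 3
dθ/dt = 0.016651 rad/s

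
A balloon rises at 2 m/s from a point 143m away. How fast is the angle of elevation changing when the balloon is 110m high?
0.008787 rad/s

tan(θ) = y/143
sec²(θ) · dθ/dt = (1/143) · dy/dt
dθ/dt = cos²(θ)/143 · 2 = 143/(143² + 110²) · 2
dθ/dt = 0.008787 rad/s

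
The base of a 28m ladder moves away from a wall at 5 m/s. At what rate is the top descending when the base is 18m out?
9√115/23 ≈ 4.196 m/s

x² + y² = 28²
2x·dx/dt + 2y·dy/dt = 0
dy/dt = -x/y · dx/dt = -18/(2√115) · 5 = -9√115/23 m/s
The top is descending at 9√115/23 ≈ 4.196 m/s.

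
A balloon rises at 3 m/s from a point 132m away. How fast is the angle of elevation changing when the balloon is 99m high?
0.014545 rad/s

tan(θ) = y/132
sec²(θ) · dθ/dt = (1/132) · dy/dt
dθ/dt = cos²(θ)/132 · 3 = 132/(132² + 99²) · 3
dθ/dt = 0.014545 rad/s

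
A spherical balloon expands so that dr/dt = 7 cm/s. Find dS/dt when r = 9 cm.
504π cm²/s

S = 4πr²
dS/dt = dS/dr · dr/dt = 8πr · 7
At r = 9: dS/dt = 504π cm²/s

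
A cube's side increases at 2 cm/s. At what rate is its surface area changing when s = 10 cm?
240 cm²/s

A = 6s²
dA/dt = 12s · ds/dt = 12·10·2 = 240 cm²/s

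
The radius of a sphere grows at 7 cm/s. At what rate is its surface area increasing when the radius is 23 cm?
1288π cm²/s

S = 4πr²
dS/dt = dS/dr · dr/dt = 8πr · 7
At r = 23: dS/dt = 1288π cm²/s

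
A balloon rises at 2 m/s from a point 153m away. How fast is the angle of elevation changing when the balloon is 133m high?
0.007446 rad/s

tan(θ) = y/153
sec²(θ) · dθ/dt = (1/153) · dy/dt
dθ/dt = cos²(θ)/153 · 2 = 153/(153² + 133²) · 2
dθ/dt = 0.007446 rad/s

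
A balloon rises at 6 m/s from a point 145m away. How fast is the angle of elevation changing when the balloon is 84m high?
0.030982 rad/s

tan(θ) = y/145
sec²(θ) · dθ/dt = (1/145) · dy/dt
dθ/dt = cos²(θ)/145 · 6 = 145/(145² + 84²) · 6
dθ/dt = 0.030982 rad/s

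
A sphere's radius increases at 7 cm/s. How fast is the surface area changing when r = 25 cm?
1400π cm²/s

S = 4πr²
dS/dt = dS/dr · dr/dt = 8πr · 7
At r = 25: dS/dt = 1400π cm²/s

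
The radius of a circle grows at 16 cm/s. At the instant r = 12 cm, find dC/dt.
32π cm/s

C = 2πr
dC/dt = 2π · dr/dt = 2π · 16 = 32π cm/s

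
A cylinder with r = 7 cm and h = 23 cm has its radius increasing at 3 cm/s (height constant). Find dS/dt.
222π cm²/s

S = 2πrh + 2πr² (lateral + bases)
dS/dt = (2πh + 4πr)·dr/dt = (2π·23 + 4π·7)·3
= 222π cm²/s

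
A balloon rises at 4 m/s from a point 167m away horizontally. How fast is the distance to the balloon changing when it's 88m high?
352√35633/35633 ≈ 1.865 m/s

z² = 167² + y²
z = √(167² + 88²) = √35633
dz/dt = y/z · dy/dt = 88/√35633 · 4 = 352√35633/35633 ≈ 1.865 m/s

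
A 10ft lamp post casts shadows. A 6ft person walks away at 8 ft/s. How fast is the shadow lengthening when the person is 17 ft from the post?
12 ft/s

By similar triangles: 10/(x+s) = 6/s
Solving: s = 6x/4
ds/dt = 6/4 · dx/dt = 3/2 · 8 = 12 ft/s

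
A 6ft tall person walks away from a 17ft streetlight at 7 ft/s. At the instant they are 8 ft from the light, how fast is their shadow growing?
42/11 ft/s

By similar triangles: 17/(x+s) = 6/s
Solving: s = 6x/11
ds/dt = 6/11 · dx/dt = 6/11 · 7 = 42/11 ft/s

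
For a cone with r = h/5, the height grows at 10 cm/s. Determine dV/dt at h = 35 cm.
490π cm³/s

V = (1/3)π(h/5)²h = πh³/75
dV/dt = πh²/25 · 10
At h = 35: dV/dt = 490π cm³/s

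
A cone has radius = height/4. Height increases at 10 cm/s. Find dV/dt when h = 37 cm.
6845π/8 cm³/s

V = (1/3)π(h/4)²h = πh³/48
dV/dt = πh²/16 · 10
At h = 37: dV/dt = 6845π/8 cm³/s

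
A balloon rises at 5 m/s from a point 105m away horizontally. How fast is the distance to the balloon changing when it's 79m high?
395√17266/17266 ≈ 3.006 m/s

z² = 105² + y²
z = √(105² + 79²) = √17266
dz/dt = y/z · dy/dt = 79/√17266 · 5 = 395√17266/17266 ≈ 3.006 m/s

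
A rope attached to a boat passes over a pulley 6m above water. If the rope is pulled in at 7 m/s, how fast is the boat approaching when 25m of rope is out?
175√589/589 ≈ 7.211 m/s

rope² = x² + 6²
x = √(25² - 6²) = √589
dx/dt = (rope/x) · d(rope)/dt = (25/√589) · (-7) = -175√589/589 m/s
The boat approaches at 175√589/589 ≈ 7.211 m/s.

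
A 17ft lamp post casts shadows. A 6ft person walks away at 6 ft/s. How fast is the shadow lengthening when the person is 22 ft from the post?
36/11 ft/s

By similar triangles: 17/(x+s) = 6/s
Solving: s = 6x/11
ds/dt = 6/11 · dx/dt = 6/11 · 6 = 36/11 ft/s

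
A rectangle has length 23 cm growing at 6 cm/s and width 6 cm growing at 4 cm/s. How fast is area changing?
128 cm²/s

A = lw
dA/dt = w·dl/dt + l·dw/dt = 6·6 + 23·4 = 128 cm²/s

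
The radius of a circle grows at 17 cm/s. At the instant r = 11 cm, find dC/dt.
34π cm/s

C = 2πr
dC/dt = 2π · dr/dt = 2π · 17 = 34π cm/s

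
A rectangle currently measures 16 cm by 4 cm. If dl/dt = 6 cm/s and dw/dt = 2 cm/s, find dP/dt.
16 cm/s

P = 2(l + w)
dP/dt = 2(dl/dt + dw/dt) = 2(6 + 2) = 16 cm/s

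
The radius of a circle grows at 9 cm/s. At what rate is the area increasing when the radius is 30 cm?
540π cm²/s

A = πr²
dA/dt = 2πr · dr/dt = 2π(30)(9) = 540π cm²/s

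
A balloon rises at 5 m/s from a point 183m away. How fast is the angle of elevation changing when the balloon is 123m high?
0.01882 rad/s

tan(θ) = y/183
sec²(θ) · dθ/dt = (1/183) · dy/dt
dθ/dt = cos²(θ)/183 · 5 = 183/(183² + 123²) · 5
dθ/dt = 0.01882 rad/s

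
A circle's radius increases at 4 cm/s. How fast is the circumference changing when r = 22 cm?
8π cm/s

C = 2πr
dC/dt = 2π · dr/dt = 2π · 4 = 8π cm/s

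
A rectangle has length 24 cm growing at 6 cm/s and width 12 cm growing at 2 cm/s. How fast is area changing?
120 cm²/s

A = lw
dA/dt = w·dl/dt + l·dw/dt = 12·6 + 24·2 = 120 cm²/s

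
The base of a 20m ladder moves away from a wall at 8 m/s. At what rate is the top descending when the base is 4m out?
2√6/3 ≈ 1.633 m/s

x² + y² = 20²
2x·dx/dt + 2y·dy/dt = 0
dy/dt = -x/y · dx/dt = -4/(8√6) · 8 = -2√6/3 m/s
The top is descending at 2√6/3 ≈ 1.633 m/s.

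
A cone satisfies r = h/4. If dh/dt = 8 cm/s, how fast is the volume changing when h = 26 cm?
338π cm³/s

V = (1/3)π(h/4)²h = πh³/48
dV/dt = πh²/16 · 8
At h = 26: dV/dt = 338π cm³/s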